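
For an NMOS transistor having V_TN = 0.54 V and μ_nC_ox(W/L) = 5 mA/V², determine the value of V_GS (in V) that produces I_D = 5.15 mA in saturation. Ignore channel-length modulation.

V_GS = 1.98 V

In saturation I_D = ½ k_n (V_GS − V_TN)², so V_GS − V_TN = √(2 I_D / k_n) = √(2 × 5.15 / 5) = 1.44 V.
V_GS = 0.54 + 1.44 = 1.98 V.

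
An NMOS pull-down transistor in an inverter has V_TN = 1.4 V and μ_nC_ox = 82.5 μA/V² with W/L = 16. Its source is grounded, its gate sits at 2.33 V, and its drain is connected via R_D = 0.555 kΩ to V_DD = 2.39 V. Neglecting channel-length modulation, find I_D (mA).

I_D = 0.571 mA

V_GS = V_G = 2.33 V, so V_ov = 2.33 − 1.4 = 0.93 V.
k_n = μ_nC_ox · (W/L) = 1.32 mA/V².
Assume saturation: I_D = ½ k_n V_ov² = 0.5 × 1.32 × 0.93² = 0.571 mA, giving V_DS = V_DD − I_D R_D = 2.39 − 0.571 × 0.555 = 2.07 V.
V_DS = 2.07 V ≥ V_ov = 0.93 V, confirming saturation.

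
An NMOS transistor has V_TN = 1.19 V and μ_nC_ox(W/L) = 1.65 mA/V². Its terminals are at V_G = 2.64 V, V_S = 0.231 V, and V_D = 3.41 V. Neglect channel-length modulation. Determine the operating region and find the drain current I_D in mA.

V_GS = V_G − V_S = 2.64 − 0.231 = 2.41 V; V_DS = V_D − V_S = 3.41 − 0.231 = 3.18 V.
V_ov = V_GS − V_TN = 2.41 − 1.19 = 1.22 V.
Since V_DS = 3.18 V ≥ V_ov = 1.22 V, the device is in saturation.
I_D = ½ k_n V_ov² = 0.5 × 1.65 × 1.22² = 1.23 mA.

Saturation; I_D = 1.23 mA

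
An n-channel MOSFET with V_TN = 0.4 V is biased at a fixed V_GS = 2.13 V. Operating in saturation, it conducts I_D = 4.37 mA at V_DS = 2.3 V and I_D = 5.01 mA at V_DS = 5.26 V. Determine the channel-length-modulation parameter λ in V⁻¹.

With V_GS fixed, I_D ∝ (1 + λ V_DS) in saturation, so I_D2/I_D1 = (1 + λ V_DS2)/(1 + λ V_DS1).
5.01/4.37 = 1.146 = (1 + 5.26 λ)/(1 + 2.3 λ).
Solving: λ (I_D1 V_DS2 − I_D2 V_DS1) = I_D2 − I_D1, so λ = (5.01 − 4.37) / (4.37 × 5.26 − 5.01 × 2.3) = 0.64 / 11.5 = 0.0558 V⁻¹.

λ = 0.0558 V⁻¹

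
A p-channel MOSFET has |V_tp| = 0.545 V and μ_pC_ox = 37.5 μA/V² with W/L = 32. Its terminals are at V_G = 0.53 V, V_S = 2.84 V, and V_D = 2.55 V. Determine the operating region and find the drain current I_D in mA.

Triode; I_D = 0.564 mA

V_SG = V_S − V_G = 2.84 − 0.53 = 2.31 V; V_SD = V_S − V_D = 2.84 − 2.55 = 0.29 V.
k_p = μ_pC_ox · (W/L) = 1.2 mA/V².
V_ov = V_SG − |V_tp| = 2.31 − 0.545 = 1.76 V.
Since V_SD = 0.29 V < V_ov = 1.76 V, the device is in the triode region.
I_D = k_p [V_ov · V_SD − ½ V_SD²] = 1.2 × [1.76 × 0.29 − 0.5 × 0.29²] = 0.564 mA.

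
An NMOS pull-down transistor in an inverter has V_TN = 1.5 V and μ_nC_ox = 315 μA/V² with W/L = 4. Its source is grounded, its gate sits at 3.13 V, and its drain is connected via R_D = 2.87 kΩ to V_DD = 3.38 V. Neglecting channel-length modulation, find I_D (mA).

V_GS = V_G = 3.13 V, so V_ov = 3.13 − 1.5 = 1.63 V.
k_n = μ_nC_ox · (W/L) = 1.26 mA/V².
Assume saturation: I_D = ½ k_n V_ov² = 0.5 × 1.26 × 1.63² = 1.67 mA, giving V_DS = V_DD − I_D R_D = 3.38 − 1.67 × 2.87 = -1.42 V.
But -1.42 V < V_ov = 1.63 V, so the device is actually in triode.
In triode I_D = k_n[V_ov V_DS − ½ V_DS²] and I_D = (V_DD − V_DS)/R_D. Equating: 1.81 V_DS² − 6.894 V_DS + 3.38 = 0, giving V_DS = 0.578 V (the root below V_ov).
I_D = (3.38 − 0.578) / 2.87 = 0.976 mA.

I_D = 0.976 mA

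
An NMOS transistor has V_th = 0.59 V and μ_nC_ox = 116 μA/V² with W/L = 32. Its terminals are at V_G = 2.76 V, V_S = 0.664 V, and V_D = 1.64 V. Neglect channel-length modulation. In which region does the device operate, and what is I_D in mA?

V_GS = V_G − V_S = 2.76 − 0.664 = 2.1 V; V_DS = V_D − V_S = 1.64 − 0.664 = 0.976 V.
k_n = μ_nC_ox · (W/L) = 3.712 mA/V².
V_ov = V_GS − V_th = 2.1 − 0.59 = 1.51 V.
Since V_DS = 0.976 V < V_ov = 1.51 V, the device is in the triode region.
I_D = k_n [V_ov · V_DS − ½ V_DS²] = 3.712 × [1.51 × 0.976 − 0.5 × 0.976²] = 3.69 mA.

Triode; I_D = 3.69 mA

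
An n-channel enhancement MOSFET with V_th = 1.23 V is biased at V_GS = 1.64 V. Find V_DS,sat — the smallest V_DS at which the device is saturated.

The boundary between triode and saturation is V_DS = V_GS − V_th = V_ov.
V_ov = 1.64 − 1.23 = 0.41 V.

V_DS,sat = 0.410 V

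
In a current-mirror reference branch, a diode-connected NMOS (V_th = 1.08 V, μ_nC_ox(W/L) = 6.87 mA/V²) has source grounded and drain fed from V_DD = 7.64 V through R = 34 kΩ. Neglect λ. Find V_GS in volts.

With gate tied to drain, V_GS = V_DS ≥ V_GS − V_th, so the device is in saturation.
KCL at the drain: ½ k_n (V_GS − V_th)² = (V_DD − V_GS)/R.
Let x = V_GS − 1.08. Then 117 x² + x − 6.56 = 0, giving x = 0.233 V (positive root), so V_GS = 1.31 V.
I_D = (V_DD − V_GS)/R = (7.64 − 1.31) / 34 = 0.186 mA.

V_GS = 1.31 V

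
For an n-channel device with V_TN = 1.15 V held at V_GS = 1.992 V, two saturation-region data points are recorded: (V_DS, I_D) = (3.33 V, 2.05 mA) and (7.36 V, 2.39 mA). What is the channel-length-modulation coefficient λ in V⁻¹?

λ = 0.0477 V⁻¹

With V_GS fixed, I_D ∝ (1 + λ V_DS) in saturation, so I_D2/I_D1 = (1 + λ V_DS2)/(1 + λ V_DS1).
2.39/2.05 = 1.166 = (1 + 7.36 λ)/(1 + 3.33 λ).
Solving: λ (I_D1 V_DS2 − I_D2 V_DS1) = I_D2 − I_D1, so λ = (2.39 − 2.05) / (2.05 × 7.36 − 2.39 × 3.33) = 0.34 / 7.13 = 0.0477 V⁻¹.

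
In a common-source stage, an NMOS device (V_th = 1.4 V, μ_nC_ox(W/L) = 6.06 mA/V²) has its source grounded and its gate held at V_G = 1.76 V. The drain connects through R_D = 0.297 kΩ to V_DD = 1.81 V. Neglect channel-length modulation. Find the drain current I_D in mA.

V_GS = V_G = 1.76 V, so V_ov = 1.76 − 1.4 = 0.36 V.
Assume saturation: I_D = ½ k_n V_ov² = 0.5 × 6.06 × 0.36² = 0.393 mA, giving V_DS = V_DD − I_D R_D = 1.81 − 0.393 × 0.297 = 1.69 V.
V_DS = 1.69 V ≥ V_ov = 0.36 V, confirming saturation.

I_D = 0.393 mA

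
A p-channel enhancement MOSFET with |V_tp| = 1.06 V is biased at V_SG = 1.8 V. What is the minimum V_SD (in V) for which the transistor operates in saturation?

The boundary between triode and saturation is V_SD = V_SG − |V_tp| = V_ov.
V_ov = 1.8 − 1.06 = 0.74 V.

V_SD,sat = 0.740 V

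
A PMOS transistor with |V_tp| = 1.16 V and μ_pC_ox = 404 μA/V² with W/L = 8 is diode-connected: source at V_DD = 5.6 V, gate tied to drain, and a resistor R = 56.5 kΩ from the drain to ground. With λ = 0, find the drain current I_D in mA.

With gate tied to drain, V_SG = V_SD ≥ V_SG − |V_tp|, so the device is in saturation.
k_p = μ_pC_ox · (W/L) = 3.232 mA/V².
KCL at the drain: ½ k_p (V_SG − |V_tp|)² = (V_DD − V_SG)/R.
Let x = V_SG − 1.16. Then 91.3 x² + x − 4.44 = 0, giving x = 0.215 V (positive root), so V_SG = 1.38 V.
I_D = (V_DD − V_SG)/R = (5.6 − 1.38) / 56.5 = 0.0748 mA.

I_D = 0.0748 mA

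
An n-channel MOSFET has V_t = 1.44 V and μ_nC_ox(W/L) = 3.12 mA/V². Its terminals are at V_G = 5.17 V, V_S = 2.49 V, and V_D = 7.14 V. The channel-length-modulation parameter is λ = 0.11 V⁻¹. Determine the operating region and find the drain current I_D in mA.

V_GS = V_G − V_S = 5.17 − 2.49 = 2.68 V; V_DS = V_D − V_S = 7.14 − 2.49 = 4.65 V.
V_ov = V_GS − V_t = 2.68 − 1.44 = 1.24 V.
Since V_DS = 4.65 V ≥ V_ov = 1.24 V, the device is in saturation.
I_D = ½ k_n V_ov² (1 + λ V_DS) = 0.5 × 3.12 × 1.24² × (1 + 0.11 × 4.65) = 3.63 mA.

Saturation; I_D = 3.63 mA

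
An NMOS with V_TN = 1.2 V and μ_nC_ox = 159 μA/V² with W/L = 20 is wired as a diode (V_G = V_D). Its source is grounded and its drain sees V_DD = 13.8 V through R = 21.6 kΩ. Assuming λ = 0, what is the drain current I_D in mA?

With gate tied to drain, V_GS = V_DS ≥ V_GS − V_TN, so the device is in saturation.
k_n = μ_nC_ox · (W/L) = 3.18 mA/V².
KCL at the drain: ½ k_n (V_GS − V_TN)² = (V_DD − V_GS)/R.
Let x = V_GS − 1.2. Then 34.3 x² + x − 12.6 = 0, giving x = 0.591 V (positive root), so V_GS = 1.79 V.
I_D = (V_DD − V_GS)/R = (13.8 − 1.79) / 21.6 = 0.556 mA.

I_D = 0.556 mA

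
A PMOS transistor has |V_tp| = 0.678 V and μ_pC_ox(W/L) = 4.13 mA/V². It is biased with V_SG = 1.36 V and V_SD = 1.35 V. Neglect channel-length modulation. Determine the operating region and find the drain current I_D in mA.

Saturation; I_D = 0.960 mA

V_ov = V_SG − |V_tp| = 1.36 − 0.678 = 0.682 V.
Since V_SD = 1.35 V ≥ V_ov = 0.682 V, the device is in saturation.
I_D = ½ k_p V_ov² = 0.5 × 4.13 × 0.682² = 0.96 mA.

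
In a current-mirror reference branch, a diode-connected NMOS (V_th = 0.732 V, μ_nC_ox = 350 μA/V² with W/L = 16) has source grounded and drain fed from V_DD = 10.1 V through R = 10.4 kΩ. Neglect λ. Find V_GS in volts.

V_GS = 1.28 V

With gate tied to drain, V_GS = V_DS ≥ V_GS − V_th, so the device is in saturation.
k_n = μ_nC_ox · (W/L) = 5.6 mA/V².
KCL at the drain: ½ k_n (V_GS − V_th)² = (V_DD − V_GS)/R.
Let x = V_GS − 0.732. Then 29.1 x² + x − 9.368 = 0, giving x = 0.55 V (positive root), so V_GS = 1.28 V.
I_D = (V_DD − V_GS)/R = (10.1 − 1.28) / 10.4 = 0.848 mA.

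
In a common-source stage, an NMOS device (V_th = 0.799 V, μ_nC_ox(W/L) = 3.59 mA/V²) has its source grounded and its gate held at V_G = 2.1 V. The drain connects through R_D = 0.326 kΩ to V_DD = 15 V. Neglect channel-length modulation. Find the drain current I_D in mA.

I_D = 3.04 mA

V_GS = V_G = 2.1 V, so V_ov = 2.1 − 0.799 = 1.3 V.
Assume saturation: I_D = ½ k_n V_ov² = 0.5 × 3.59 × 1.3² = 3.04 mA, giving V_DS = V_DD − I_D R_D = 15 − 3.04 × 0.326 = 14 V.
V_DS = 14 V ≥ V_ov = 1.3 V, confirming saturation.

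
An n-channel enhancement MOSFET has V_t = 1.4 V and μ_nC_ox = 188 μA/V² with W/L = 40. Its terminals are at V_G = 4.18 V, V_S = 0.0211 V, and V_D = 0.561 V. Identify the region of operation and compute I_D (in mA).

V_GS = V_G − V_S = 4.18 − 0.0211 = 4.16 V; V_DS = V_D − V_S = 0.561 − 0.0211 = 0.54 V.
k_n = μ_nC_ox · (W/L) = 7.52 mA/V².
V_ov = V_GS − V_t = 4.16 − 1.4 = 2.76 V.
Since V_DS = 0.54 V < V_ov = 2.76 V, the device is in the triode region.
I_D = k_n [V_ov · V_DS − ½ V_DS²] = 7.52 × [2.76 × 0.54 − 0.5 × 0.54²] = 10.1 mA.

Triode; I_D = 10.1 mA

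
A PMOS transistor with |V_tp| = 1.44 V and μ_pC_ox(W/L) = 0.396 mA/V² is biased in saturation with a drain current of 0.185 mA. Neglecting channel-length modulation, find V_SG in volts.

In saturation I_D = ½ k_p (V_SG − |V_tp|)², so V_SG − |V_tp| = √(2 I_D / k_p) = √(2 × 0.185 / 0.396) = 0.967 V.
V_SG = 1.44 + 0.967 = 2.41 V.

V_SG = 2.41 V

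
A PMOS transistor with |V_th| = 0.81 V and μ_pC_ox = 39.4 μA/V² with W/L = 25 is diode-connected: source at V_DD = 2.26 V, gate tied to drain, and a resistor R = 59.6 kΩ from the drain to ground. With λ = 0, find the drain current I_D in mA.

I_D = 0.0209 mA

With gate tied to drain, V_SG = V_SD ≥ V_SG − |V_th|, so the device is in saturation.
k_p = μ_pC_ox · (W/L) = 0.985 mA/V².
KCL at the drain: ½ k_p (V_SG − |V_th|)² = (V_DD − V_SG)/R.
Let x = V_SG − 0.81. Then 29.4 x² + x − 1.45 = 0, giving x = 0.206 V (positive root), so V_SG = 1.02 V.
I_D = (V_DD − V_SG)/R = (2.26 − 1.02) / 59.6 = 0.0209 mA.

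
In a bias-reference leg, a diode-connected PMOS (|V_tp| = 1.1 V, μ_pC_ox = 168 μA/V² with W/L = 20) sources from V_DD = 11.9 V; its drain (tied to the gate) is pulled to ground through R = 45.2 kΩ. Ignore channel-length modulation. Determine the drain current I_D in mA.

I_D = 0.231 mA

With gate tied to drain, V_SG = V_SD ≥ V_SG − |V_tp|, so the device is in saturation.
k_p = μ_pC_ox · (W/L) = 3.36 mA/V².
KCL at the drain: ½ k_p (V_SG − |V_tp|)² = (V_DD − V_SG)/R.
Let x = V_SG − 1.1. Then 75.9 x² + x − 10.8 = 0, giving x = 0.371 V (positive root), so V_SG = 1.47 V.
I_D = (V_DD − V_SG)/R = (11.9 − 1.47) / 45.2 = 0.231 mA.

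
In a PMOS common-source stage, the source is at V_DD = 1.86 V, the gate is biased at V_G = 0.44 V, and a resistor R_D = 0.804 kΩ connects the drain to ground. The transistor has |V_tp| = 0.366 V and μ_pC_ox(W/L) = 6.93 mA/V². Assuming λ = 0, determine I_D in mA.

I_D = 1.93 mA

V_SG = V_DD − V_G = 1.86 − 0.44 = 1.42 V, so V_ov = 1.42 − 0.366 = 1.05 V.
Assume saturation: I_D = ½ k_p V_ov² = 0.5 × 6.93 × 1.05² = 3.85 mA, giving V_SD = V_DD − I_D R_D = 1.86 − 3.85 × 0.804 = -1.23 V.
But -1.23 V < V_ov = 1.05 V, so the device is actually in triode.
In triode I_D = k_p[V_ov V_SD − ½ V_SD²] and I_D = (V_DD − V_SD)/R_D. Equating: 2.79 V_SD² − 6.873 V_SD + 1.86 = 0, giving V_SD = 0.309 V (the root below V_ov).
I_D = (1.86 − 0.309) / 0.804 = 1.93 mA.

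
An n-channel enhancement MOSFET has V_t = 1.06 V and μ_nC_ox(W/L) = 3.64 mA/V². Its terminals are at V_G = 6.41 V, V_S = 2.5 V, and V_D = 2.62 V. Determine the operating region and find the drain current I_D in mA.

Triode; I_D = 1.22 mA

V_GS = V_G − V_S = 6.41 − 2.5 = 3.91 V; V_DS = V_D − V_S = 2.62 − 2.5 = 0.12 V.
V_ov = V_GS − V_t = 3.91 − 1.06 = 2.85 V.
Since V_DS = 0.12 V < V_ov = 2.85 V, the device is in the triode region.
I_D = k_n [V_ov · V_DS − ½ V_DS²] = 3.64 × [2.85 × 0.12 − 0.5 × 0.12²] = 1.22 mA.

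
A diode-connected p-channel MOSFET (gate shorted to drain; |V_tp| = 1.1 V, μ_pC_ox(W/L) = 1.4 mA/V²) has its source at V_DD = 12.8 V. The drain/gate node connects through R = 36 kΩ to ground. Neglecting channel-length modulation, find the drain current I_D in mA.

I_D = 0.307 mA

With gate tied to drain, V_SG = V_SD ≥ V_SG − |V_tp|, so the device is in saturation.
KCL at the drain: ½ k_p (V_SG − |V_tp|)² = (V_DD − V_SG)/R.
Let x = V_SG − 1.1. Then 25.2 x² + x − 11.7 = 0, giving x = 0.662 V (positive root), so V_SG = 1.76 V.
I_D = (V_DD − V_SG)/R = (12.8 − 1.76) / 36 = 0.307 mA.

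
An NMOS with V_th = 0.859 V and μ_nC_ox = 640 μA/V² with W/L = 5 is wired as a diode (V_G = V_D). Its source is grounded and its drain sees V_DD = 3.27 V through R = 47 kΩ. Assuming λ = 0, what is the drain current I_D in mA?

With gate tied to drain, V_GS = V_DS ≥ V_GS − V_th, so the device is in saturation.
k_n = μ_nC_ox · (W/L) = 3.2 mA/V².
KCL at the drain: ½ k_n (V_GS − V_th)² = (V_DD − V_GS)/R.
Let x = V_GS − 0.859. Then 75.2 x² + x − 2.411 = 0, giving x = 0.173 V (positive root), so V_GS = 1.03 V.
I_D = (V_DD − V_GS)/R = (3.27 − 1.03) / 47 = 0.0476 mA.

I_D = 0.0476 mA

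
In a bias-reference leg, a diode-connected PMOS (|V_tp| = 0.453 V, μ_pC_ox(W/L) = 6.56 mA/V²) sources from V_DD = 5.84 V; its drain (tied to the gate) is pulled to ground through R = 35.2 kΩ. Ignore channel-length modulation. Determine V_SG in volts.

With gate tied to drain, V_SG = V_SD ≥ V_SG − |V_tp|, so the device is in saturation.
KCL at the drain: ½ k_p (V_SG − |V_tp|)² = (V_DD − V_SG)/R.
Let x = V_SG − 0.453. Then 115 x² + x − 5.387 = 0, giving x = 0.212 V (positive root), so V_SG = 0.665 V.
I_D = (V_DD − V_SG)/R = (5.84 − 0.665) / 35.2 = 0.147 mA.

V_SG = 0.665 V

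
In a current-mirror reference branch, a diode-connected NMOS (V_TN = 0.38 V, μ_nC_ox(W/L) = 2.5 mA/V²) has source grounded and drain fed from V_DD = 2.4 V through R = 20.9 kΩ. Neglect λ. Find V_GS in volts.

With gate tied to drain, V_GS = V_DS ≥ V_GS − V_TN, so the device is in saturation.
KCL at the drain: ½ k_n (V_GS − V_TN)² = (V_DD − V_GS)/R.
Let x = V_GS − 0.38. Then 26.1 x² + x − 2.02 = 0, giving x = 0.26 V (positive root), so V_GS = 0.64 V.
I_D = (V_DD − V_GS)/R = (2.4 − 0.64) / 20.9 = 0.0842 mA.

V_GS = 0.640 V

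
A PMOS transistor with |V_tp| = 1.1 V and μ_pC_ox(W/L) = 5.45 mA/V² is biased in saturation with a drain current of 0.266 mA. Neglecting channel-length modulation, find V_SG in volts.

In saturation I_D = ½ k_p (V_SG − |V_tp|)², so V_SG − |V_tp| = √(2 I_D / k_p) = √(2 × 0.266 / 5.45) = 0.312 V.
V_SG = 1.1 + 0.312 = 1.41 V.

V_SG = 1.41 V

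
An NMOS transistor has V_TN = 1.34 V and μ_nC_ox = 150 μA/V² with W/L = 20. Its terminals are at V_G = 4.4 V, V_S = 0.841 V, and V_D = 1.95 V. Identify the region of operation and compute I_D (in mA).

V_GS = V_G − V_S = 4.4 − 0.841 = 3.56 V; V_DS = V_D − V_S = 1.95 − 0.841 = 1.11 V.
k_n = μ_nC_ox · (W/L) = 3 mA/V².
V_ov = V_GS − V_TN = 3.56 − 1.34 = 2.22 V.
Since V_DS = 1.11 V < V_ov = 2.22 V, the device is in the triode region.
I_D = k_n [V_ov · V_DS − ½ V_DS²] = 3 × [2.22 × 1.11 − 0.5 × 1.11²] = 5.54 mA.

Triode; I_D = 5.54 mA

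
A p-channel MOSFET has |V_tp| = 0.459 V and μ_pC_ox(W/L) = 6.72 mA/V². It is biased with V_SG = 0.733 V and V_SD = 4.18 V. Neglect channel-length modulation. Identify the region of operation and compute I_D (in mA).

V_ov = V_SG − |V_tp| = 0.733 − 0.459 = 0.274 V.
Since V_SD = 4.18 V ≥ V_ov = 0.274 V, the device is in saturation.
I_D = ½ k_p V_ov² = 0.5 × 6.72 × 0.274² = 0.252 mA.

Saturation; I_D = 0.252 mA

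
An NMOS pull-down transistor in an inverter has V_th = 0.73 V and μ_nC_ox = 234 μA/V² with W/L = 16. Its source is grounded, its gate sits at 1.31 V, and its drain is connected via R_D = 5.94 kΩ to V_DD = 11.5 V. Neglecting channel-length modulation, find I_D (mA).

I_D = 0.630 mA

V_GS = V_G = 1.31 V, so V_ov = 1.31 − 0.73 = 0.58 V.
k_n = μ_nC_ox · (W/L) = 3.744 mA/V².
Assume saturation: I_D = ½ k_n V_ov² = 0.5 × 3.744 × 0.58² = 0.63 mA, giving V_DS = V_DD − I_D R_D = 11.5 − 0.63 × 5.94 = 7.76 V.
V_DS = 7.76 V ≥ V_ov = 0.58 V, confirming saturation.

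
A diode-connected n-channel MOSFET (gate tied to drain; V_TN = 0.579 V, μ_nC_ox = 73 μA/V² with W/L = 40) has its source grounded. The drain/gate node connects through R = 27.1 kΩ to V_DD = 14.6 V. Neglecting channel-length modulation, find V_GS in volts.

With gate tied to drain, V_GS = V_DS ≥ V_GS − V_TN, so the device is in saturation.
k_n = μ_nC_ox · (W/L) = 2.92 mA/V².
KCL at the drain: ½ k_n (V_GS − V_TN)² = (V_DD − V_GS)/R.
Let x = V_GS − 0.579. Then 39.6 x² + x − 14.02 = 0, giving x = 0.583 V (positive root), so V_GS = 1.16 V.
I_D = (V_DD − V_GS)/R = (14.6 − 1.16) / 27.1 = 0.496 mA.

V_GS = 1.16 V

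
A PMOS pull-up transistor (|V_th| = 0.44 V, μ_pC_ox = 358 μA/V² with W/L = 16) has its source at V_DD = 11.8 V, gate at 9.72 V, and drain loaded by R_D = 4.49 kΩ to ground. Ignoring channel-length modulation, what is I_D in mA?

I_D = 2.56 mA

V_SG = V_DD − V_G = 11.8 − 9.72 = 2.08 V, so V_ov = 2.08 − 0.44 = 1.64 V.
k_p = μ_pC_ox · (W/L) = 5.728 mA/V².
Assume saturation: I_D = ½ k_p V_ov² = 0.5 × 5.728 × 1.64² = 7.7 mA, giving V_SD = V_DD − I_D R_D = 11.8 − 7.7 × 4.49 = -22.8 V.
But -22.8 V < V_ov = 1.64 V, so the device is actually in triode.
In triode I_D = k_p[V_ov V_SD − ½ V_SD²] and I_D = (V_DD − V_SD)/R_D. Equating: 12.9 V_SD² − 43.18 V_SD + 11.8 = 0, giving V_SD = 0.3 V (the root below V_ov).
I_D = (11.8 − 0.3) / 4.49 = 2.56 mA.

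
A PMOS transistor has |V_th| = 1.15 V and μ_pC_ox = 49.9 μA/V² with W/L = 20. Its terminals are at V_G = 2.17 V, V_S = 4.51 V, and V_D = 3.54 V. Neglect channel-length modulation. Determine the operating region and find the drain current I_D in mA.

Triode; I_D = 0.682 mA

V_SG = V_S − V_G = 4.51 − 2.17 = 2.34 V; V_SD = V_S − V_D = 4.51 − 3.54 = 0.97 V.
k_p = μ_pC_ox · (W/L) = 0.998 mA/V².
V_ov = V_SG − |V_th| = 2.34 − 1.15 = 1.19 V.
Since V_SD = 0.97 V < V_ov = 1.19 V, the device is in the triode region.
I_D = k_p [V_ov · V_SD − ½ V_SD²] = 0.998 × [1.19 × 0.97 − 0.5 × 0.97²] = 0.682 mA.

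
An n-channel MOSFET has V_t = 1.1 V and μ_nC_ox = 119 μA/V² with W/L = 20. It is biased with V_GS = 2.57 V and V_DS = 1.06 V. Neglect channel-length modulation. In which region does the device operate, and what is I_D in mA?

Triode; I_D = 2.37 mA

k_n = μ_nC_ox · (W/L) = 2.38 mA/V².
V_ov = V_GS − V_t = 2.57 − 1.1 = 1.47 V.
Since V_DS = 1.06 V < V_ov = 1.47 V, the device is in the triode region.
I_D = k_n [V_ov · V_DS − ½ V_DS²] = 2.38 × [1.47 × 1.06 − 0.5 × 1.06²] = 2.37 mA.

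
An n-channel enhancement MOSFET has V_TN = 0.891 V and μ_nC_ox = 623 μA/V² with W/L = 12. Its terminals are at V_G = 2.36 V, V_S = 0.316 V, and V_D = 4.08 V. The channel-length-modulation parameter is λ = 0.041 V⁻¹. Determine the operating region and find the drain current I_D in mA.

V_GS = V_G − V_S = 2.36 − 0.316 = 2.04 V; V_DS = V_D − V_S = 4.08 − 0.316 = 3.76 V.
k_n = μ_nC_ox · (W/L) = 7.476 mA/V².
V_ov = V_GS − V_TN = 2.04 − 0.891 = 1.15 V.
Since V_DS = 3.76 V ≥ V_ov = 1.15 V, the device is in saturation.
I_D = ½ k_n V_ov² (1 + λ V_DS) = 0.5 × 7.476 × 1.15² × (1 + 0.041 × 3.76) = 5.74 mA.

Saturation; I_D = 5.74 mA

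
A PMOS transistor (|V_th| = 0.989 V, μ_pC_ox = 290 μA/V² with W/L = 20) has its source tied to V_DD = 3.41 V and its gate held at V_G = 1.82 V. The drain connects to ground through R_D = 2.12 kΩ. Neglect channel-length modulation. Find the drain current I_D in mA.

V_SG = V_DD − V_G = 3.41 − 1.82 = 1.59 V, so V_ov = 1.59 − 0.989 = 0.601 V.
k_p = μ_pC_ox · (W/L) = 5.8 mA/V².
Assume saturation: I_D = ½ k_p V_ov² = 0.5 × 5.8 × 0.601² = 1.05 mA, giving V_SD = V_DD − I_D R_D = 3.41 − 1.05 × 2.12 = 1.19 V.
V_SD = 1.19 V ≥ V_ov = 0.601 V, confirming saturation.

I_D = 1.05 mA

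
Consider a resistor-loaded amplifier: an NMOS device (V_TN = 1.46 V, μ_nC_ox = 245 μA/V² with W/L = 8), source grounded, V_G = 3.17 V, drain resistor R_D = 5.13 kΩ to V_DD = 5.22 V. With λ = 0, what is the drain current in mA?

V_GS = V_G = 3.17 V, so V_ov = 3.17 − 1.46 = 1.71 V.
k_n = μ_nC_ox · (W/L) = 1.96 mA/V².
Assume saturation: I_D = ½ k_n V_ov² = 0.5 × 1.96 × 1.71² = 2.87 mA, giving V_DS = V_DD − I_D R_D = 5.22 − 2.87 × 5.13 = -9.48 V.
But -9.48 V < V_ov = 1.71 V, so the device is actually in triode.
In triode I_D = k_n[V_ov V_DS − ½ V_DS²] and I_D = (V_DD − V_DS)/R_D. Equating: 5.03 V_DS² − 18.19 V_DS + 5.22 = 0, giving V_DS = 0.314 V (the root below V_ov).
I_D = (5.22 − 0.314) / 5.13 = 0.956 mA.

I_D = 0.956 mA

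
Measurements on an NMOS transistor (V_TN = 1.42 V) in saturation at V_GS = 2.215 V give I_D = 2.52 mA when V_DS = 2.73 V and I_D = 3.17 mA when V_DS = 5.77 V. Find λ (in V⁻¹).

With V_GS fixed, I_D ∝ (1 + λ V_DS) in saturation, so I_D2/I_D1 = (1 + λ V_DS2)/(1 + λ V_DS1).
3.17/2.52 = 1.258 = (1 + 5.77 λ)/(1 + 2.73 λ).
Solving: λ (I_D1 V_DS2 − I_D2 V_DS1) = I_D2 − I_D1, so λ = (3.17 − 2.52) / (2.52 × 5.77 − 3.17 × 2.73) = 0.65 / 5.89 = 0.11 V⁻¹.

λ = 0.110 V⁻¹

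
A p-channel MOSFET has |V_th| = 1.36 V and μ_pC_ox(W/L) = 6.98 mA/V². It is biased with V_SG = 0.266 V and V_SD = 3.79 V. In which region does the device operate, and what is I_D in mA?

V_SG = 0.266 V < |V_th| = 1.36 V, so the transistor is in cutoff.

Cutoff; I_D = 0 mA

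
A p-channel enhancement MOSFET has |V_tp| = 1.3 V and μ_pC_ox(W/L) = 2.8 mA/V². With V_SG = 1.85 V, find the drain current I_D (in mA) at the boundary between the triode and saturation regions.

I_D = 0.424 mA

At the boundary V_SD = V_ov = V_SG − |V_tp| = 1.85 − 1.3 = 0.55 V.
I_D = ½ k_p V_ov² = 0.5 × 2.8 × 0.55² = 0.424 mA.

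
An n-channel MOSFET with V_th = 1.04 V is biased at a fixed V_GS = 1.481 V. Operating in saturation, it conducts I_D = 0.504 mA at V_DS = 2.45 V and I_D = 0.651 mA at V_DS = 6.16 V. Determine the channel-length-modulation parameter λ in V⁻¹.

With V_GS fixed, I_D ∝ (1 + λ V_DS) in saturation, so I_D2/I_D1 = (1 + λ V_DS2)/(1 + λ V_DS1).
0.651/0.504 = 1.292 = (1 + 6.16 λ)/(1 + 2.45 λ).
Solving: λ (I_D1 V_DS2 − I_D2 V_DS1) = I_D2 − I_D1, so λ = (0.651 − 0.504) / (0.504 × 6.16 − 0.651 × 2.45) = 0.147 / 1.51 = 0.0974 V⁻¹.

λ = 0.0974 V⁻¹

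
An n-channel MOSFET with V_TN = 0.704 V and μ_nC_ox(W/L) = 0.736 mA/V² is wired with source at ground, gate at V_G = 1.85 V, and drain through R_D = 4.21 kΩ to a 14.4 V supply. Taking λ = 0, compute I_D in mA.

V_GS = V_G = 1.85 V, so V_ov = 1.85 − 0.704 = 1.15 V.
Assume saturation: I_D = ½ k_n V_ov² = 0.5 × 0.736 × 1.15² = 0.483 mA, giving V_DS = V_DD − I_D R_D = 14.4 − 0.483 × 4.21 = 12.4 V.
V_DS = 12.4 V ≥ V_ov = 1.15 V, confirming saturation.

I_D = 0.483 mA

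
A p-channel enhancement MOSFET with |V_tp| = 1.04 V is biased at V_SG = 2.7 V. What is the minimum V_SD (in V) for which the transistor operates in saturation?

V_SD,sat = 1.66 V

The boundary between triode and saturation is V_SD = V_SG − |V_tp| = V_ov.
V_ov = 2.7 − 1.04 = 1.66 V.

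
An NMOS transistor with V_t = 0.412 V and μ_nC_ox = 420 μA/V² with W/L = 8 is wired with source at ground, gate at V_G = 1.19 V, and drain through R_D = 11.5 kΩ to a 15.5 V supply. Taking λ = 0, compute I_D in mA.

V_GS = V_G = 1.19 V, so V_ov = 1.19 − 0.412 = 0.778 V.
k_n = μ_nC_ox · (W/L) = 3.36 mA/V².
Assume saturation: I_D = ½ k_n V_ov² = 0.5 × 3.36 × 0.778² = 1.02 mA, giving V_DS = V_DD − I_D R_D = 15.5 − 1.02 × 11.5 = 3.81 V.
V_DS = 3.81 V ≥ V_ov = 0.778 V, confirming saturation.

I_D = 1.02 mA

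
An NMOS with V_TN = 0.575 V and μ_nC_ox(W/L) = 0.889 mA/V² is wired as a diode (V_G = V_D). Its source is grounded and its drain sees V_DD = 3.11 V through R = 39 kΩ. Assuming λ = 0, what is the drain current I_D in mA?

I_D = 0.0559 mA

With gate tied to drain, V_GS = V_DS ≥ V_GS − V_TN, so the device is in saturation.
KCL at the drain: ½ k_n (V_GS − V_TN)² = (V_DD − V_GS)/R.
Let x = V_GS − 0.575. Then 17.3 x² + x − 2.535 = 0, giving x = 0.355 V (positive root), so V_GS = 0.93 V.
I_D = (V_DD − V_GS)/R = (3.11 − 0.93) / 39 = 0.0559 mA.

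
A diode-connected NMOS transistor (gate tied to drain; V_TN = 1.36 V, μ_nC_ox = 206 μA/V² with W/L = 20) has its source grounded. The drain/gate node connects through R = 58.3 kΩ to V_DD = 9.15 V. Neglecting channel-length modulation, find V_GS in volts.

V_GS = 1.61 V

With gate tied to drain, V_GS = V_DS ≥ V_GS − V_TN, so the device is in saturation.
k_n = μ_nC_ox · (W/L) = 4.12 mA/V².
KCL at the drain: ½ k_n (V_GS − V_TN)² = (V_DD − V_GS)/R.
Let x = V_GS − 1.36. Then 120 x² + x − 7.79 = 0, giving x = 0.251 V (positive root), so V_GS = 1.61 V.
I_D = (V_DD − V_GS)/R = (9.15 − 1.61) / 58.3 = 0.129 mA.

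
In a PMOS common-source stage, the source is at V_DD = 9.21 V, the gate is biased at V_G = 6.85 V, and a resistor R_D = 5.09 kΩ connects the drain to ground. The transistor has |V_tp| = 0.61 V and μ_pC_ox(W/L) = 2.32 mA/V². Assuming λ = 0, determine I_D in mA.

V_SG = V_DD − V_G = 9.21 − 6.85 = 2.36 V, so V_ov = 2.36 − 0.61 = 1.75 V.
Assume saturation: I_D = ½ k_p V_ov² = 0.5 × 2.32 × 1.75² = 3.55 mA, giving V_SD = V_DD − I_D R_D = 9.21 − 3.55 × 5.09 = -8.87 V.
But -8.87 V < V_ov = 1.75 V, so the device is actually in triode.
In triode I_D = k_p[V_ov V_SD − ½ V_SD²] and I_D = (V_DD − V_SD)/R_D. Equating: 5.9 V_SD² − 21.67 V_SD + 9.21 = 0, giving V_SD = 0.491 V (the root below V_ov).
I_D = (9.21 − 0.491) / 5.09 = 1.71 mA.

I_D = 1.71 mA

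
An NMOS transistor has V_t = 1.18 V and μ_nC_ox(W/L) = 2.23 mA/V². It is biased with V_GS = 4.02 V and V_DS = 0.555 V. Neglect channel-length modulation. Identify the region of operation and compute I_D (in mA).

Triode; I_D = 3.17 mA

V_ov = V_GS − V_t = 4.02 − 1.18 = 2.84 V.
Since V_DS = 0.555 V < V_ov = 2.84 V, the device is in the triode region.
I_D = k_n [V_ov · V_DS − ½ V_DS²] = 2.23 × [2.84 × 0.555 − 0.5 × 0.555²] = 3.17 mA.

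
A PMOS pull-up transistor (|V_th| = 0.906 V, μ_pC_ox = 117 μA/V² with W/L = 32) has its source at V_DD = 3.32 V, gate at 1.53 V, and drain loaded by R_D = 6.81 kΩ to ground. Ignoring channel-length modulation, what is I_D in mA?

V_SG = V_DD − V_G = 3.32 − 1.53 = 1.79 V, so V_ov = 1.79 − 0.906 = 0.884 V.
k_p = μ_pC_ox · (W/L) = 3.744 mA/V².
Assume saturation: I_D = ½ k_p V_ov² = 0.5 × 3.744 × 0.884² = 1.46 mA, giving V_SD = V_DD − I_D R_D = 3.32 − 1.46 × 6.81 = -6.64 V.
But -6.64 V < V_ov = 0.884 V, so the device is actually in triode.
In triode I_D = k_p[V_ov V_SD − ½ V_SD²] and I_D = (V_DD − V_SD)/R_D. Equating: 12.7 V_SD² − 23.54 V_SD + 3.32 = 0, giving V_SD = 0.154 V (the root below V_ov).
I_D = (3.32 − 0.154) / 6.81 = 0.465 mA.

I_D = 0.465 mA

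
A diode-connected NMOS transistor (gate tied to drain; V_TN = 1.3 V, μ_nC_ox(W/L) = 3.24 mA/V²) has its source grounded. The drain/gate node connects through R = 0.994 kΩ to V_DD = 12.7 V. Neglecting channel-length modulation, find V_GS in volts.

V_GS = 3.67 V

With gate tied to drain, V_GS = V_DS ≥ V_GS − V_TN, so the device is in saturation.
KCL at the drain: ½ k_n (V_GS − V_TN)² = (V_DD − V_GS)/R.
Let x = V_GS − 1.3. Then 1.61 x² + x − 11.4 = 0, giving x = 2.37 V (positive root), so V_GS = 3.67 V.
I_D = (V_DD − V_GS)/R = (12.7 − 3.67) / 0.994 = 9.09 mA.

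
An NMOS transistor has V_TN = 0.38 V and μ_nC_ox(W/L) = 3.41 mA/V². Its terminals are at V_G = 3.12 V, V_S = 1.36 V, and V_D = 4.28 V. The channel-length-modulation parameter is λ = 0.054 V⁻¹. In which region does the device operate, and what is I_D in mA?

Saturation; I_D = 3.76 mA

V_GS = V_G − V_S = 3.12 − 1.36 = 1.76 V; V_DS = V_D − V_S = 4.28 − 1.36 = 2.92 V.
V_ov = V_GS − V_TN = 1.76 − 0.38 = 1.38 V.
Since V_DS = 2.92 V ≥ V_ov = 1.38 V, the device is in saturation.
I_D = ½ k_n V_ov² (1 + λ V_DS) = 0.5 × 3.41 × 1.38² × (1 + 0.054 × 2.92) = 3.76 mA.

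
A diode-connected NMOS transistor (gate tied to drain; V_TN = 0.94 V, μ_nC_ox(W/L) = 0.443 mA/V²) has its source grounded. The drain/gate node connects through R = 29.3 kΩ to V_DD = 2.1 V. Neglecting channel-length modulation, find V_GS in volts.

V_GS = 1.29 V

With gate tied to drain, V_GS = V_DS ≥ V_GS − V_TN, so the device is in saturation.
KCL at the drain: ½ k_n (V_GS − V_TN)² = (V_DD − V_GS)/R.
Let x = V_GS − 0.94. Then 6.49 x² + x − 1.16 = 0, giving x = 0.353 V (positive root), so V_GS = 1.29 V.
I_D = (V_DD − V_GS)/R = (2.1 − 1.29) / 29.3 = 0.0276 mA.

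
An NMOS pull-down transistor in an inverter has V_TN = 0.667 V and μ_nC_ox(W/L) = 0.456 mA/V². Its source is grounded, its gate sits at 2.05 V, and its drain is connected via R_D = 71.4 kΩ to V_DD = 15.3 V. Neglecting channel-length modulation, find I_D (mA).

V_GS = V_G = 2.05 V, so V_ov = 2.05 − 0.667 = 1.38 V.
Assume saturation: I_D = ½ k_n V_ov² = 0.5 × 0.456 × 1.38² = 0.436 mA, giving V_DS = V_DD − I_D R_D = 15.3 − 0.436 × 71.4 = -15.8 V.
But -15.8 V < V_ov = 1.38 V, so the device is actually in triode.
In triode I_D = k_n[V_ov V_DS − ½ V_DS²] and I_D = (V_DD − V_DS)/R_D. Equating: 16.3 V_DS² − 46.03 V_DS + 15.3 = 0, giving V_DS = 0.385 V (the root below V_ov).
I_D = (15.3 − 0.385) / 71.4 = 0.209 mA.

I_D = 0.209 mA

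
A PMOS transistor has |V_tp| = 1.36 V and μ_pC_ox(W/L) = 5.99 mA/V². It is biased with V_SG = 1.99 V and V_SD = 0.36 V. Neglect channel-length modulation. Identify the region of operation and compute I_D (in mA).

V_ov = V_SG − |V_tp| = 1.99 − 1.36 = 0.63 V.
Since V_SD = 0.36 V < V_ov = 0.63 V, the device is in the triode region.
I_D = k_p [V_ov · V_SD − ½ V_SD²] = 5.99 × [0.63 × 0.36 − 0.5 × 0.36²] = 0.97 mA.

Triode; I_D = 0.970 mA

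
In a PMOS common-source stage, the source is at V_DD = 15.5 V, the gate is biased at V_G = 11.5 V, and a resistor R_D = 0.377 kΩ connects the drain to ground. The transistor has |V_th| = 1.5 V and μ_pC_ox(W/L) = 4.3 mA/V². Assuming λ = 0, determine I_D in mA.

I_D = 13.4 mA

V_SG = V_DD − V_G = 15.5 − 11.5 = 4 V, so V_ov = 4 − 1.5 = 2.5 V.
Assume saturation: I_D = ½ k_p V_ov² = 0.5 × 4.3 × 2.5² = 13.4 mA, giving V_SD = V_DD − I_D R_D = 15.5 − 13.4 × 0.377 = 10.4 V.
V_SD = 10.4 V ≥ V_ov = 2.5 V, confirming saturation.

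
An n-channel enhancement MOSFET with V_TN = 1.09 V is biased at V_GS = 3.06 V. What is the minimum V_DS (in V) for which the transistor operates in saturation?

V_DS,sat = 1.97 V

The boundary between triode and saturation is V_DS = V_GS − V_TN = V_ov.
V_ov = 3.06 − 1.09 = 1.97 V.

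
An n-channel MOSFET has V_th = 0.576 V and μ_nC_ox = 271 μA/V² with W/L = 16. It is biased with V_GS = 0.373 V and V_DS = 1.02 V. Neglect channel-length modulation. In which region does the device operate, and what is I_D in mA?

Cutoff; I_D = 0 mA

V_GS = 0.373 V < V_th = 0.576 V, so the transistor is in cutoff.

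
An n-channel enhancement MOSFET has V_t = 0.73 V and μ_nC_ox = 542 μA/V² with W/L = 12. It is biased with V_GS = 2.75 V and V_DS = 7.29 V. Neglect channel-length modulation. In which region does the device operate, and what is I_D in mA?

k_n = μ_nC_ox · (W/L) = 6.504 mA/V².
V_ov = V_GS − V_t = 2.75 − 0.73 = 2.02 V.
Since V_DS = 7.29 V ≥ V_ov = 2.02 V, the device is in saturation.
I_D = ½ k_n V_ov² = 0.5 × 6.504 × 2.02² = 13.3 mA.

Saturation; I_D = 13.3 mA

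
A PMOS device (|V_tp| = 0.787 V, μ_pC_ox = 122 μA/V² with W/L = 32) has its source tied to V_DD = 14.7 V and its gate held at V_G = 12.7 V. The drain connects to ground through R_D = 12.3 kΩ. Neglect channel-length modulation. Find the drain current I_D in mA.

V_SG = V_DD − V_G = 14.7 − 12.7 = 2 V, so V_ov = 2 − 0.787 = 1.21 V.
k_p = μ_pC_ox · (W/L) = 3.904 mA/V².
Assume saturation: I_D = ½ k_p V_ov² = 0.5 × 3.904 × 1.21² = 2.87 mA, giving V_SD = V_DD − I_D R_D = 14.7 − 2.87 × 12.3 = -20.6 V.
But -20.6 V < V_ov = 1.21 V, so the device is actually in triode.
In triode I_D = k_p[V_ov V_SD − ½ V_SD²] and I_D = (V_DD − V_SD)/R_D. Equating: 24 V_SD² − 59.25 V_SD + 14.7 = 0, giving V_SD = 0.28 V (the root below V_ov).
I_D = (14.7 − 0.28) / 12.3 = 1.17 mA.

I_D = 1.17 mA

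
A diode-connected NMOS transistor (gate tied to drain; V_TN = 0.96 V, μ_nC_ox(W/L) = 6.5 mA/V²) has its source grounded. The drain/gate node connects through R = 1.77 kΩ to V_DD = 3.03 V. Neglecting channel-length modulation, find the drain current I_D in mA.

With gate tied to drain, V_GS = V_DS ≥ V_GS − V_TN, so the device is in saturation.
KCL at the drain: ½ k_n (V_GS − V_TN)² = (V_DD − V_GS)/R.
Let x = V_GS − 0.96. Then 5.75 x² + x − 2.07 = 0, giving x = 0.519 V (positive root), so V_GS = 1.48 V.
I_D = (V_DD − V_GS)/R = (3.03 − 1.48) / 1.77 = 0.876 mA.

I_D = 0.876 mA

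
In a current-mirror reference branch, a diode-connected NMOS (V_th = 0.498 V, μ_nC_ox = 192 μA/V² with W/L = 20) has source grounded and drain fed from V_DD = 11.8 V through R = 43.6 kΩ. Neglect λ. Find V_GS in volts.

With gate tied to drain, V_GS = V_DS ≥ V_GS − V_th, so the device is in saturation.
k_n = μ_nC_ox · (W/L) = 3.84 mA/V².
KCL at the drain: ½ k_n (V_GS − V_th)² = (V_DD − V_GS)/R.
Let x = V_GS − 0.498. Then 83.7 x² + x − 11.3 = 0, giving x = 0.362 V (positive root), so V_GS = 0.86 V.
I_D = (V_DD − V_GS)/R = (11.8 − 0.86) / 43.6 = 0.251 mA.

V_GS = 0.860 V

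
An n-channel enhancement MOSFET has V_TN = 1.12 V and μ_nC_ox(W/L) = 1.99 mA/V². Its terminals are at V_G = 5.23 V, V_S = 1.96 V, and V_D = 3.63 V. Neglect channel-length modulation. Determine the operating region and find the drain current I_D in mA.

V_GS = V_G − V_S = 5.23 − 1.96 = 3.27 V; V_DS = V_D − V_S = 3.63 − 1.96 = 1.67 V.
V_ov = V_GS − V_TN = 3.27 − 1.12 = 2.15 V.
Since V_DS = 1.67 V < V_ov = 2.15 V, the device is in the triode region.
I_D = k_n [V_ov · V_DS − ½ V_DS²] = 1.99 × [2.15 × 1.67 − 0.5 × 1.67²] = 4.37 mA.

Triode; I_D = 4.37 mA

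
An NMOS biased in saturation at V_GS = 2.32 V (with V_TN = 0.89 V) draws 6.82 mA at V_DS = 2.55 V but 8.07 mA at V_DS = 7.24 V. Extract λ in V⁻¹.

λ = 0.0434 V⁻¹

With V_GS fixed, I_D ∝ (1 + λ V_DS) in saturation, so I_D2/I_D1 = (1 + λ V_DS2)/(1 + λ V_DS1).
8.07/6.82 = 1.183 = (1 + 7.24 λ)/(1 + 2.55 λ).
Solving: λ (I_D1 V_DS2 − I_D2 V_DS1) = I_D2 − I_D1, so λ = (8.07 − 6.82) / (6.82 × 7.24 − 8.07 × 2.55) = 1.25 / 28.8 = 0.0434 V⁻¹.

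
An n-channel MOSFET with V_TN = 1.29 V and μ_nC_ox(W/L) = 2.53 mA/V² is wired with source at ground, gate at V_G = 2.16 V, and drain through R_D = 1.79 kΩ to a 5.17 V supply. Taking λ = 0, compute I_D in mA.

I_D = 0.957 mA

V_GS = V_G = 2.16 V, so V_ov = 2.16 − 1.29 = 0.87 V.
Assume saturation: I_D = ½ k_n V_ov² = 0.5 × 2.53 × 0.87² = 0.957 mA, giving V_DS = V_DD − I_D R_D = 5.17 − 0.957 × 1.79 = 3.46 V.
V_DS = 3.46 V ≥ V_ov = 0.87 V, confirming saturation.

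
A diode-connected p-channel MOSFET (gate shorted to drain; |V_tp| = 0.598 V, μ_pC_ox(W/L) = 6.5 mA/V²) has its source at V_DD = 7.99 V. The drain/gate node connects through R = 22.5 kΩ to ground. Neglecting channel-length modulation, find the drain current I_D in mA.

I_D = 0.315 mA

With gate tied to drain, V_SG = V_SD ≥ V_SG − |V_tp|, so the device is in saturation.
KCL at the drain: ½ k_p (V_SG − |V_tp|)² = (V_DD − V_SG)/R.
Let x = V_SG − 0.598. Then 73.1 x² + x − 7.392 = 0, giving x = 0.311 V (positive root), so V_SG = 0.909 V.
I_D = (V_DD − V_SG)/R = (7.99 − 0.909) / 22.5 = 0.315 mA.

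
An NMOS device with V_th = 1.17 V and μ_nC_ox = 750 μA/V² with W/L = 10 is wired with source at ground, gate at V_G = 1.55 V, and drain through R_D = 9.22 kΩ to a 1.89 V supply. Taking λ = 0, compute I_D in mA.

I_D = 0.197 mA

V_GS = V_G = 1.55 V, so V_ov = 1.55 − 1.17 = 0.38 V.
k_n = μ_nC_ox · (W/L) = 7.5 mA/V².
Assume saturation: I_D = ½ k_n V_ov² = 0.5 × 7.5 × 0.38² = 0.542 mA, giving V_DS = V_DD − I_D R_D = 1.89 − 0.542 × 9.22 = -3.1 V.
But -3.1 V < V_ov = 0.38 V, so the device is actually in triode.
In triode I_D = k_n[V_ov V_DS − ½ V_DS²] and I_D = (V_DD − V_DS)/R_D. Equating: 34.6 V_DS² − 27.28 V_DS + 1.89 = 0, giving V_DS = 0.0768 V (the root below V_ov).
I_D = (1.89 − 0.0768) / 9.22 = 0.197 mA.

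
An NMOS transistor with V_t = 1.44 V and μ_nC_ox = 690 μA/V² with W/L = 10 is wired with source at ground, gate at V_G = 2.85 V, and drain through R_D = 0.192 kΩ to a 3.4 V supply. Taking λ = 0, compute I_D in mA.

I_D = 6.86 mA

V_GS = V_G = 2.85 V, so V_ov = 2.85 − 1.44 = 1.41 V.
k_n = μ_nC_ox · (W/L) = 6.9 mA/V².
Assume saturation: I_D = ½ k_n V_ov² = 0.5 × 6.9 × 1.41² = 6.86 mA, giving V_DS = V_DD − I_D R_D = 3.4 − 6.86 × 0.192 = 2.08 V.
V_DS = 2.08 V ≥ V_ov = 1.41 V, confirming saturation.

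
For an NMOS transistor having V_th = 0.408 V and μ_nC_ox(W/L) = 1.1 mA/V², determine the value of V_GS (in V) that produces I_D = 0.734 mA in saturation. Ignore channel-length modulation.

In saturation I_D = ½ k_n (V_GS − V_th)², so V_GS − V_th = √(2 I_D / k_n) = √(2 × 0.734 / 1.1) = 1.16 V.
V_GS = 0.408 + 1.16 = 1.56 V.

V_GS = 1.56 V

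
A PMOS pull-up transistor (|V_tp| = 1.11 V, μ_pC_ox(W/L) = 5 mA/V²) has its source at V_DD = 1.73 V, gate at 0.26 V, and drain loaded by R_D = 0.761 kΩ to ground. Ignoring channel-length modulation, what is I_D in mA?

I_D = 0.324 mA

V_SG = V_DD − V_G = 1.73 − 0.26 = 1.47 V, so V_ov = 1.47 − 1.11 = 0.36 V.
Assume saturation: I_D = ½ k_p V_ov² = 0.5 × 5 × 0.36² = 0.324 mA, giving V_SD = V_DD − I_D R_D = 1.73 − 0.324 × 0.761 = 1.48 V.
V_SD = 1.48 V ≥ V_ov = 0.36 V, confirming saturation.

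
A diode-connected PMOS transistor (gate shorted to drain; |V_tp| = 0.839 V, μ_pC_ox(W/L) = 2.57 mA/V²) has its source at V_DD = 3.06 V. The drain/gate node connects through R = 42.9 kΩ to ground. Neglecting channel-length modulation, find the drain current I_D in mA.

I_D = 0.0473 mA

With gate tied to drain, V_SG = V_SD ≥ V_SG − |V_tp|, so the device is in saturation.
KCL at the drain: ½ k_p (V_SG − |V_tp|)² = (V_DD − V_SG)/R.
Let x = V_SG − 0.839. Then 55.1 x² + x − 2.221 = 0, giving x = 0.192 V (positive root), so V_SG = 1.03 V.
I_D = (V_DD − V_SG)/R = (3.06 − 1.03) / 42.9 = 0.0473 mA.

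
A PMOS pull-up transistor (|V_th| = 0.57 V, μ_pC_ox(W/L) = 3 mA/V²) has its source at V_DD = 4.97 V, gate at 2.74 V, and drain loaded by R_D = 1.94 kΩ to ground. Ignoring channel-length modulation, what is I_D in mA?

V_SG = V_DD − V_G = 4.97 − 2.74 = 2.23 V, so V_ov = 2.23 − 0.57 = 1.66 V.
Assume saturation: I_D = ½ k_p V_ov² = 0.5 × 3 × 1.66² = 4.13 mA, giving V_SD = V_DD − I_D R_D = 4.97 − 4.13 × 1.94 = -3.05 V.
But -3.05 V < V_ov = 1.66 V, so the device is actually in triode.
In triode I_D = k_p[V_ov V_SD − ½ V_SD²] and I_D = (V_DD − V_SD)/R_D. Equating: 2.91 V_SD² − 10.66 V_SD + 4.97 = 0, giving V_SD = 0.548 V (the root below V_ov).
I_D = (4.97 − 0.548) / 1.94 = 2.28 mA.

I_D = 2.28 mA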